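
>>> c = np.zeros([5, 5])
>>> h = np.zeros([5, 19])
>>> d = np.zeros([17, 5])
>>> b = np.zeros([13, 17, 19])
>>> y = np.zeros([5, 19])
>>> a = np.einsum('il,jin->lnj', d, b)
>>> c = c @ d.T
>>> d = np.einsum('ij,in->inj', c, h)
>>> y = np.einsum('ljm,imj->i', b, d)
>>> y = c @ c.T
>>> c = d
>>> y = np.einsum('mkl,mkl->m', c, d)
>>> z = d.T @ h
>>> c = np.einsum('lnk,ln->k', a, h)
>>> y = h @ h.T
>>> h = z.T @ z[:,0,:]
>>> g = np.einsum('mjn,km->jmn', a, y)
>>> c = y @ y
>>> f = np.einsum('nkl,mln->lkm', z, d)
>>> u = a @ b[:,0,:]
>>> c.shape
(5, 5)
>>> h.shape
(19, 19, 19)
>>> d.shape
(5, 19, 17)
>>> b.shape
(13, 17, 19)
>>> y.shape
(5, 5)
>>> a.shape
(5, 19, 13)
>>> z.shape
(17, 19, 19)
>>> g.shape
(19, 5, 13)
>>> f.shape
(19, 19, 5)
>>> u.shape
(5, 19, 19)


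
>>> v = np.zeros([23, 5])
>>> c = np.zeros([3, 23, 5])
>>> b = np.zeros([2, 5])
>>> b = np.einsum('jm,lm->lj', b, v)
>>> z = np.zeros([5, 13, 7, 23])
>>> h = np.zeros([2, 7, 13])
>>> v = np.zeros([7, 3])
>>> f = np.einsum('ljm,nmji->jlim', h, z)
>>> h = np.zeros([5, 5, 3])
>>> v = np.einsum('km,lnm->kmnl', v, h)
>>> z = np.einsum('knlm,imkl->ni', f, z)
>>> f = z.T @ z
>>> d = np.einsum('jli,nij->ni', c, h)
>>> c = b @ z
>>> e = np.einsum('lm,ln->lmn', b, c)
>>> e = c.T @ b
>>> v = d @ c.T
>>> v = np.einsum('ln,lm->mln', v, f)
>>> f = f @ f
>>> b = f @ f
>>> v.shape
(5, 5, 23)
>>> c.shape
(23, 5)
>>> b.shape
(5, 5)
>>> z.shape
(2, 5)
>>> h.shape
(5, 5, 3)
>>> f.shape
(5, 5)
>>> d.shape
(5, 5)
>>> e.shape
(5, 2)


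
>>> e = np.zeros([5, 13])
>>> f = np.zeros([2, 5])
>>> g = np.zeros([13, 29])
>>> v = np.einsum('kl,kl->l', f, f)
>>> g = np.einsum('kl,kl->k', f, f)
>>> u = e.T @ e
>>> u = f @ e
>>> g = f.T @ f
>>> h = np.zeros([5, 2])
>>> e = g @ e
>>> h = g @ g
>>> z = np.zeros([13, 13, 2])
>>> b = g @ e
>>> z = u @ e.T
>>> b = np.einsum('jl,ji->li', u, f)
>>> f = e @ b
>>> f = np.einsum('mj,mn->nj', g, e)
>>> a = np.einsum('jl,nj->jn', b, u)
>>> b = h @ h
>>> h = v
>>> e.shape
(5, 13)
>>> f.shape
(13, 5)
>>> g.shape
(5, 5)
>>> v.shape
(5,)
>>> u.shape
(2, 13)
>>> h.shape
(5,)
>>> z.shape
(2, 5)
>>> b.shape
(5, 5)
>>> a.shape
(13, 2)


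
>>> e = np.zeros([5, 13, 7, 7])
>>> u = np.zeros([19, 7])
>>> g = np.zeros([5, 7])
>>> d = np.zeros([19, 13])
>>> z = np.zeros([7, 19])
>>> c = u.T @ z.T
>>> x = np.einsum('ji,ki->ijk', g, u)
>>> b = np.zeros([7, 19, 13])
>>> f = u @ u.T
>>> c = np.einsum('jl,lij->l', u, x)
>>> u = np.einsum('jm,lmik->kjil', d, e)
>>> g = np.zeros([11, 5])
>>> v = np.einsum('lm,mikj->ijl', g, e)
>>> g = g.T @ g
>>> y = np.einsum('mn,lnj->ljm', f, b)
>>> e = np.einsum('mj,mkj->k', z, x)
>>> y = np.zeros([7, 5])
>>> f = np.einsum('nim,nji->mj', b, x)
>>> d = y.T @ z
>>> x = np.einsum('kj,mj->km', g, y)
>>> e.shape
(5,)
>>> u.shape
(7, 19, 7, 5)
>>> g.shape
(5, 5)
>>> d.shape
(5, 19)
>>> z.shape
(7, 19)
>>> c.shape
(7,)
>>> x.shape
(5, 7)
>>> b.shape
(7, 19, 13)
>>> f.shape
(13, 5)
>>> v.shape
(13, 7, 11)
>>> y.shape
(7, 5)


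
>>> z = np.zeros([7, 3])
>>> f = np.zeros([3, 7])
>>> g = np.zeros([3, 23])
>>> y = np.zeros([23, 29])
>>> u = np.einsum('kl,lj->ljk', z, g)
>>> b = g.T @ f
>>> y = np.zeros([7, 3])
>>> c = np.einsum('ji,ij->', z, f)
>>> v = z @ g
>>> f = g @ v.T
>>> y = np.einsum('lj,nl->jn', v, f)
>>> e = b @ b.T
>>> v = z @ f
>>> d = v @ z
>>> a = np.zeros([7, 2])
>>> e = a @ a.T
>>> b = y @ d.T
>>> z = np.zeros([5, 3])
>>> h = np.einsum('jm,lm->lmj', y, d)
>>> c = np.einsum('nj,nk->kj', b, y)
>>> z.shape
(5, 3)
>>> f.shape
(3, 7)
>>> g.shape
(3, 23)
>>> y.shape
(23, 3)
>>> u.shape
(3, 23, 7)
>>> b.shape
(23, 7)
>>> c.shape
(3, 7)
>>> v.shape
(7, 7)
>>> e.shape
(7, 7)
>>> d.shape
(7, 3)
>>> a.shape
(7, 2)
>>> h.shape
(7, 3, 23)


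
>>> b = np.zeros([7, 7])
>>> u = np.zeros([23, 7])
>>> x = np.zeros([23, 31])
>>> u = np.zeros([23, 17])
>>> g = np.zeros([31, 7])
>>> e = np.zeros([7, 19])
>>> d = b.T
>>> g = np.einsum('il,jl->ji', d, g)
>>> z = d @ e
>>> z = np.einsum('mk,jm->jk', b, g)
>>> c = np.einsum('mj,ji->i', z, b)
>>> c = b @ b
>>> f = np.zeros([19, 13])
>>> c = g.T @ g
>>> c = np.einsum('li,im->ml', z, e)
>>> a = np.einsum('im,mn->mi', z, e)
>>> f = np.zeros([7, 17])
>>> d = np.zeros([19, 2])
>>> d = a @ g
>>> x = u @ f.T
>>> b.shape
(7, 7)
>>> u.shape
(23, 17)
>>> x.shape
(23, 7)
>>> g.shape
(31, 7)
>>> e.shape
(7, 19)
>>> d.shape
(7, 7)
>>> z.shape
(31, 7)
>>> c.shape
(19, 31)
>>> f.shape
(7, 17)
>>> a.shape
(7, 31)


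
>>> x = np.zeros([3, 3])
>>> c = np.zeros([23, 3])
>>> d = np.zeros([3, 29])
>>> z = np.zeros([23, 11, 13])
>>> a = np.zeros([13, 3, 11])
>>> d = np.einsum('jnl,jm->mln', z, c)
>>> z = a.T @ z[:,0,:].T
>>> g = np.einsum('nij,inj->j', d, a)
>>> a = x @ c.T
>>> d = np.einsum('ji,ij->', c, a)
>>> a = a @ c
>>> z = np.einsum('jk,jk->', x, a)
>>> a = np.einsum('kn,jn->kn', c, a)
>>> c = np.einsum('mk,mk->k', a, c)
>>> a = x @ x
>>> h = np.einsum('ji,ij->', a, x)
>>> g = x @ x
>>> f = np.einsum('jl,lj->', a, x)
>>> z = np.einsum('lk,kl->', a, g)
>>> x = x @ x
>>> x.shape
(3, 3)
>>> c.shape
(3,)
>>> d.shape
()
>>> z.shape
()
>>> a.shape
(3, 3)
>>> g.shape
(3, 3)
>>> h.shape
()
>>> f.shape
()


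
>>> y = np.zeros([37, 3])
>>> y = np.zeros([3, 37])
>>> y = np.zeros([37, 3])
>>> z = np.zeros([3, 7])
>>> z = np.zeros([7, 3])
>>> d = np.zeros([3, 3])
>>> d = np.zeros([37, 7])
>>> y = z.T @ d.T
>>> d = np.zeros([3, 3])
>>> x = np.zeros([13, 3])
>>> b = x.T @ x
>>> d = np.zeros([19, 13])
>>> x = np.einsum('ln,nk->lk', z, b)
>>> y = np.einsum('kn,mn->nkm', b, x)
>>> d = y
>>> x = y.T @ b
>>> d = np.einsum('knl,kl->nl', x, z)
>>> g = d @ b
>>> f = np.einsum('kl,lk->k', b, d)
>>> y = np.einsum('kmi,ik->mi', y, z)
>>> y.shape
(3, 7)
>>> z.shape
(7, 3)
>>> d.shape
(3, 3)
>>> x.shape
(7, 3, 3)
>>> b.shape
(3, 3)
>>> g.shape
(3, 3)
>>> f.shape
(3,)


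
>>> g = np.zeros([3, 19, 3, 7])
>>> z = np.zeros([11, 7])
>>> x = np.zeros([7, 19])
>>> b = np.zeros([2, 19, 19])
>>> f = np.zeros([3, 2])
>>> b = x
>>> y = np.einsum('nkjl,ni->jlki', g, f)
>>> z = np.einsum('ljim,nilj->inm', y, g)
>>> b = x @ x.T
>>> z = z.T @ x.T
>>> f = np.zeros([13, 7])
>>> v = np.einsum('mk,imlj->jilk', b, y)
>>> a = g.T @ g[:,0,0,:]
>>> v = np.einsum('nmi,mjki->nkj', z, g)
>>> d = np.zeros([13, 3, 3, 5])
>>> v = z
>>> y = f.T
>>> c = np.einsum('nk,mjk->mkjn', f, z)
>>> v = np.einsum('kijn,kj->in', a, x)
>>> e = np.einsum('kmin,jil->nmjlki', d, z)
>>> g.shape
(3, 19, 3, 7)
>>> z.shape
(2, 3, 7)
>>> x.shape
(7, 19)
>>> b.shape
(7, 7)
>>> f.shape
(13, 7)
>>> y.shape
(7, 13)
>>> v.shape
(3, 7)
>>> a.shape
(7, 3, 19, 7)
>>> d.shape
(13, 3, 3, 5)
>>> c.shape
(2, 7, 3, 13)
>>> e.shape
(5, 3, 2, 7, 13, 3)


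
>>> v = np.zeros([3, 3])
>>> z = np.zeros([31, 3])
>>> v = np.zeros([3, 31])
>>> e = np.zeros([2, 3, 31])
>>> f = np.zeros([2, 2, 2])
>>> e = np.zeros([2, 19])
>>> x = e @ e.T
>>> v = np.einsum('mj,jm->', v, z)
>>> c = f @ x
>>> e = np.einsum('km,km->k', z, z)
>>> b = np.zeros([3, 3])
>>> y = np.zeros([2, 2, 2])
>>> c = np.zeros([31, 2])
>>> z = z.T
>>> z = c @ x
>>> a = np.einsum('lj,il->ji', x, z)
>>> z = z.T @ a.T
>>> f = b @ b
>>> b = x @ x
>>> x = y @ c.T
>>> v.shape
()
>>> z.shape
(2, 2)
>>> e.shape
(31,)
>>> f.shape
(3, 3)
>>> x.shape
(2, 2, 31)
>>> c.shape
(31, 2)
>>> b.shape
(2, 2)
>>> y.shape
(2, 2, 2)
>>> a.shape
(2, 31)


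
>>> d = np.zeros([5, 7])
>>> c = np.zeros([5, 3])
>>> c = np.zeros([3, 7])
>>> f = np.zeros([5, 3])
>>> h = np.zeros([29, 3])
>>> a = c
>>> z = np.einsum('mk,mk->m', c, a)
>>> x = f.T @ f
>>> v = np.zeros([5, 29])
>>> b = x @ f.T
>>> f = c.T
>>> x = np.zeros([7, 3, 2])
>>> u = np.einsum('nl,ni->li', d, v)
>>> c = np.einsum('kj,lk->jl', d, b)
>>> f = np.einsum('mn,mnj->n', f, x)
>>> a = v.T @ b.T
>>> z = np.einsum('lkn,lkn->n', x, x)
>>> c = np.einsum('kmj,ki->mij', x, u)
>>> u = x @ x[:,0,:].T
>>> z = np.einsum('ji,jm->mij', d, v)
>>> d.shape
(5, 7)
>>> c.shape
(3, 29, 2)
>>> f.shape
(3,)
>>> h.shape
(29, 3)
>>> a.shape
(29, 3)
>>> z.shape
(29, 7, 5)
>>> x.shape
(7, 3, 2)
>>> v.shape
(5, 29)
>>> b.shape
(3, 5)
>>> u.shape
(7, 3, 7)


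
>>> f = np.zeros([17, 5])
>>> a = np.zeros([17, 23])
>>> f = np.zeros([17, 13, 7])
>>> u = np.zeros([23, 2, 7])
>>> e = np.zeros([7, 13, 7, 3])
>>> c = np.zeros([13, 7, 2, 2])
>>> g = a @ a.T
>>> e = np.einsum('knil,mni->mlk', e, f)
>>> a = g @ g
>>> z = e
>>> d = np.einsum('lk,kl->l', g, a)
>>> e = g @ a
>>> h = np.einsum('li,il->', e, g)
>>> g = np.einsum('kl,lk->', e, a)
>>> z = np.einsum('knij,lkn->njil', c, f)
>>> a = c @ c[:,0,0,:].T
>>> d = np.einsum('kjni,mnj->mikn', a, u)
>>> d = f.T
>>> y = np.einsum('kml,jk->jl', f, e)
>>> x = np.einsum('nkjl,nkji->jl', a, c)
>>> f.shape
(17, 13, 7)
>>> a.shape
(13, 7, 2, 13)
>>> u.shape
(23, 2, 7)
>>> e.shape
(17, 17)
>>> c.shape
(13, 7, 2, 2)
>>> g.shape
()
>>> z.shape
(7, 2, 2, 17)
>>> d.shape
(7, 13, 17)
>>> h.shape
()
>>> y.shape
(17, 7)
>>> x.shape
(2, 13)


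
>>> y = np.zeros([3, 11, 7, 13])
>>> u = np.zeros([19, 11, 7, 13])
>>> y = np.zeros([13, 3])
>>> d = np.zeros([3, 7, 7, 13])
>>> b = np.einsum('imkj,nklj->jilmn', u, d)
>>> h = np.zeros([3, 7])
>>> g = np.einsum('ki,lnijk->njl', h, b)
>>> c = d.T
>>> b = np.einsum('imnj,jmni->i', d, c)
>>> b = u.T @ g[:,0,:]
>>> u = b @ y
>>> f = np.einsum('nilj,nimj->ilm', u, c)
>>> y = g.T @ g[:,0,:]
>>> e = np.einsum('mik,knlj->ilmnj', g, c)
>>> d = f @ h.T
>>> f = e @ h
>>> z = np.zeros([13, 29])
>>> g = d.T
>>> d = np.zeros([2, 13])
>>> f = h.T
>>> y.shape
(13, 11, 13)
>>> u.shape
(13, 7, 11, 3)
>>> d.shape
(2, 13)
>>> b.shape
(13, 7, 11, 13)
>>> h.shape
(3, 7)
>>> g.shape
(3, 11, 7)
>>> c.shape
(13, 7, 7, 3)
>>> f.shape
(7, 3)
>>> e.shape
(11, 7, 19, 7, 3)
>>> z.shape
(13, 29)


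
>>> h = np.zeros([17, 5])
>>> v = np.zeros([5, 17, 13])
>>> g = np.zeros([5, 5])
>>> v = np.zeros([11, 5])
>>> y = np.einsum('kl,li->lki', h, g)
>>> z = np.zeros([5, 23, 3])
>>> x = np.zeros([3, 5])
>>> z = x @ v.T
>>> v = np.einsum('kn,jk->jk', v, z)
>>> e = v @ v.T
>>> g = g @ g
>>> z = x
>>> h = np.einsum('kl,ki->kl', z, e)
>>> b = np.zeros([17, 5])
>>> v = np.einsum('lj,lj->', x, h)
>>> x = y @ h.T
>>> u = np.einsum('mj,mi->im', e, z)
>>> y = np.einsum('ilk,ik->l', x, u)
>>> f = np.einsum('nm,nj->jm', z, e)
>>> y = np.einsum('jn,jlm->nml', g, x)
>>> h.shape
(3, 5)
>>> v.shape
()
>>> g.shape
(5, 5)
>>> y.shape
(5, 3, 17)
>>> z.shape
(3, 5)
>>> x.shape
(5, 17, 3)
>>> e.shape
(3, 3)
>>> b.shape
(17, 5)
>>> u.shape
(5, 3)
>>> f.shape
(3, 5)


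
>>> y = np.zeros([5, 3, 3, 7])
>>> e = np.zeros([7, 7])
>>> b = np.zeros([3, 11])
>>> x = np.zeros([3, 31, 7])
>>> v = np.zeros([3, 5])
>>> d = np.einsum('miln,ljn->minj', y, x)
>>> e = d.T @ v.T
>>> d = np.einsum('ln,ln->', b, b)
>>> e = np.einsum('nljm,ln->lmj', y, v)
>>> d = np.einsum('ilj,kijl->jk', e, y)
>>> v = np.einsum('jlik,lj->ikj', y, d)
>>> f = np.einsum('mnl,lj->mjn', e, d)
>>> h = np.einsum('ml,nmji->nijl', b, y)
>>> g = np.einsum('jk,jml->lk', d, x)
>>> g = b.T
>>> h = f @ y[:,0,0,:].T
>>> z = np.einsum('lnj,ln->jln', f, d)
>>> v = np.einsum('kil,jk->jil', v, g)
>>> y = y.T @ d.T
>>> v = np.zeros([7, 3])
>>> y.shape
(7, 3, 3, 3)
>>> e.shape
(3, 7, 3)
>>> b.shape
(3, 11)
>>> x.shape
(3, 31, 7)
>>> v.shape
(7, 3)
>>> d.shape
(3, 5)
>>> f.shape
(3, 5, 7)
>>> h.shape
(3, 5, 5)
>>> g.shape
(11, 3)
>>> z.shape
(7, 3, 5)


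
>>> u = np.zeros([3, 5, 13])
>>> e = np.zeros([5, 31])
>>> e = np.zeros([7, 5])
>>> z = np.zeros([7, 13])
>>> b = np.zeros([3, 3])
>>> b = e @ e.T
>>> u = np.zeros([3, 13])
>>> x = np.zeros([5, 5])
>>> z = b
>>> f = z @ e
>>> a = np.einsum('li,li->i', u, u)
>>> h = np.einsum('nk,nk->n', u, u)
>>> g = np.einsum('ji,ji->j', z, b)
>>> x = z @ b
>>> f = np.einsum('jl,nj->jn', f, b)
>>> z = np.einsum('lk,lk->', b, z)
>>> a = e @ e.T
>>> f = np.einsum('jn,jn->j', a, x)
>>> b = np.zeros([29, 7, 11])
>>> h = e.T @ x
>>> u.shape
(3, 13)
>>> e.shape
(7, 5)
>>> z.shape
()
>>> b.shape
(29, 7, 11)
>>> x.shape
(7, 7)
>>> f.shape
(7,)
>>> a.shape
(7, 7)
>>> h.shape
(5, 7)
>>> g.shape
(7,)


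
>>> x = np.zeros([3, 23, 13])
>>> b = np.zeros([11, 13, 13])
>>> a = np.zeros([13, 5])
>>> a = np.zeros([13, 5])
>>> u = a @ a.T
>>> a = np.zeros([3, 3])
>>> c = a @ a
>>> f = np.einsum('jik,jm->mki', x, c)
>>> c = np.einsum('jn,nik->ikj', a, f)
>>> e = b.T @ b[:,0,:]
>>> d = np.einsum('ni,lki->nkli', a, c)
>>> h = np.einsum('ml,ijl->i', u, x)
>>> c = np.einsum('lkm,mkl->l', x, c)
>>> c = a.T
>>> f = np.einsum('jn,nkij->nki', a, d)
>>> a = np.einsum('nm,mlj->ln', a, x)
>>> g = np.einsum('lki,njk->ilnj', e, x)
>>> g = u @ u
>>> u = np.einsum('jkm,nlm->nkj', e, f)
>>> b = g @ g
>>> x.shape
(3, 23, 13)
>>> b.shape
(13, 13)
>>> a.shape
(23, 3)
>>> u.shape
(3, 13, 13)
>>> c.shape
(3, 3)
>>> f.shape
(3, 23, 13)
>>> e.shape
(13, 13, 13)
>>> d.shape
(3, 23, 13, 3)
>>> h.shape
(3,)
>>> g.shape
(13, 13)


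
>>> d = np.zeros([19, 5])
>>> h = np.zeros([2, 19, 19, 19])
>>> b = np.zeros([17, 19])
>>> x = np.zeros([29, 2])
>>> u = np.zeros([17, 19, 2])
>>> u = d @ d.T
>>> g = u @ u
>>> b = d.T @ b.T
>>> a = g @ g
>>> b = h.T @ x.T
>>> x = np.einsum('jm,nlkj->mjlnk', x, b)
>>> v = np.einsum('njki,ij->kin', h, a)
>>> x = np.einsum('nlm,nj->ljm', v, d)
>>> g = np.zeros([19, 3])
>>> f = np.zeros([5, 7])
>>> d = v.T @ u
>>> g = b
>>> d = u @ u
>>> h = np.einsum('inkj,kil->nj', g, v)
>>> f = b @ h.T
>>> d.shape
(19, 19)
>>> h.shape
(19, 29)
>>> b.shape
(19, 19, 19, 29)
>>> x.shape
(19, 5, 2)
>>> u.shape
(19, 19)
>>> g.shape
(19, 19, 19, 29)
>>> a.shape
(19, 19)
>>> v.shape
(19, 19, 2)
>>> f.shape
(19, 19, 19, 19)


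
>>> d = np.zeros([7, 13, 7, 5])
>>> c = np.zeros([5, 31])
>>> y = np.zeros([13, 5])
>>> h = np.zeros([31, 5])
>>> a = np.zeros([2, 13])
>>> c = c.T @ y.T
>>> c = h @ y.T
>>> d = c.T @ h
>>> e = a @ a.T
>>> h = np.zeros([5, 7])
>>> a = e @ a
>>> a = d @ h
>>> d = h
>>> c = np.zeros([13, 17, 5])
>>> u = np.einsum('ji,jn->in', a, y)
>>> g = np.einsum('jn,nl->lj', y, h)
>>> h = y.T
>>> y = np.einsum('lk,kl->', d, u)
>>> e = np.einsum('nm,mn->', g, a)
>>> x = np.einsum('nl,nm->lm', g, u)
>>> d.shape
(5, 7)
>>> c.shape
(13, 17, 5)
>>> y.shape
()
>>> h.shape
(5, 13)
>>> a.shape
(13, 7)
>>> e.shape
()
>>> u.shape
(7, 5)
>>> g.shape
(7, 13)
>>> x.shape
(13, 5)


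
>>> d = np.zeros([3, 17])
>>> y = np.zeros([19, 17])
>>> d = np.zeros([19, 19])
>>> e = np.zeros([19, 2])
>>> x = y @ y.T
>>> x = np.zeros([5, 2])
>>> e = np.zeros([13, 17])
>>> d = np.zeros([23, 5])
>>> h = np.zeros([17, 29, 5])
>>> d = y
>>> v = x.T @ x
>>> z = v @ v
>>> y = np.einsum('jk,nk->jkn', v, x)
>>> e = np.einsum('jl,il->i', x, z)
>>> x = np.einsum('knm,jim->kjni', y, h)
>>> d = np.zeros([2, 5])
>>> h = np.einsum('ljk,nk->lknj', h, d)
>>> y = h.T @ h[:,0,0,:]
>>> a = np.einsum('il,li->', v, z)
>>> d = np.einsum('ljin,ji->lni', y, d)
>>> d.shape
(29, 29, 5)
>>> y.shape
(29, 2, 5, 29)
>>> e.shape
(2,)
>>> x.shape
(2, 17, 2, 29)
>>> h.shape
(17, 5, 2, 29)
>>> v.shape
(2, 2)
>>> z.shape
(2, 2)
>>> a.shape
()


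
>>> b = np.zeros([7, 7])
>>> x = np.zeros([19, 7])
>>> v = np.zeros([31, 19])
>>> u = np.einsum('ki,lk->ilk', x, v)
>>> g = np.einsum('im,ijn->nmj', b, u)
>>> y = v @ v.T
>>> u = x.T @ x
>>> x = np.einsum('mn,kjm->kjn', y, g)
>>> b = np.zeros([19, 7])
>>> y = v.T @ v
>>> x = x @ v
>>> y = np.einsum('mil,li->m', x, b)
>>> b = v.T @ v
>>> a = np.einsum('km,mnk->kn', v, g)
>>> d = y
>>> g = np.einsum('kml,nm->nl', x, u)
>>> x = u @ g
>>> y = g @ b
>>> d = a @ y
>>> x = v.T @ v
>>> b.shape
(19, 19)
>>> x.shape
(19, 19)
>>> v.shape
(31, 19)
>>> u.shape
(7, 7)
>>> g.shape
(7, 19)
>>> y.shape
(7, 19)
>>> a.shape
(31, 7)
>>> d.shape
(31, 19)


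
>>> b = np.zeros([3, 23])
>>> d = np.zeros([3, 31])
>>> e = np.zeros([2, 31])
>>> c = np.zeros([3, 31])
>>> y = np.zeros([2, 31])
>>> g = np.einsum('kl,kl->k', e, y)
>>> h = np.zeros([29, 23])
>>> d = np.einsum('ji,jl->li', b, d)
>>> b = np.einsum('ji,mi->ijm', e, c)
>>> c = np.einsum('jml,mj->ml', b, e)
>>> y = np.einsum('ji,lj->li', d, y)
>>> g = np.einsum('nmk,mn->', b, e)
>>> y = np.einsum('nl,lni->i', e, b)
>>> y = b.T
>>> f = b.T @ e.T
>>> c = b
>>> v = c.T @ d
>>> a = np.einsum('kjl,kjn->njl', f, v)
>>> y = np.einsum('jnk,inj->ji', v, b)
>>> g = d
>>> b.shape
(31, 2, 3)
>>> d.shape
(31, 23)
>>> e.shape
(2, 31)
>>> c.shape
(31, 2, 3)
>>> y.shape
(3, 31)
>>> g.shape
(31, 23)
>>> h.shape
(29, 23)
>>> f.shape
(3, 2, 2)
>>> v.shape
(3, 2, 23)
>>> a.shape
(23, 2, 2)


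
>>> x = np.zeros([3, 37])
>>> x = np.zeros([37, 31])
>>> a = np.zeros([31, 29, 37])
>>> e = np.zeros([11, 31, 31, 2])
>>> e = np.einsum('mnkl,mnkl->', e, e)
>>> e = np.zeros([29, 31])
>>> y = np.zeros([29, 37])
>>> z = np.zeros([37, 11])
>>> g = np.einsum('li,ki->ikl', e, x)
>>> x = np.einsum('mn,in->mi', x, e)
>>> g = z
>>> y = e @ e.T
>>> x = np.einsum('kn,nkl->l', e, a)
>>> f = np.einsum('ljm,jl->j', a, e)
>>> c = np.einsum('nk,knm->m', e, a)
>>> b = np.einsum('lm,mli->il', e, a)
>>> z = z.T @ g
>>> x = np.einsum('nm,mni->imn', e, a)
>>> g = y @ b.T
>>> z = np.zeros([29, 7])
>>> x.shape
(37, 31, 29)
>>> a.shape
(31, 29, 37)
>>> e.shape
(29, 31)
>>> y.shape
(29, 29)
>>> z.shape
(29, 7)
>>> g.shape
(29, 37)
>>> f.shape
(29,)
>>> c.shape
(37,)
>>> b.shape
(37, 29)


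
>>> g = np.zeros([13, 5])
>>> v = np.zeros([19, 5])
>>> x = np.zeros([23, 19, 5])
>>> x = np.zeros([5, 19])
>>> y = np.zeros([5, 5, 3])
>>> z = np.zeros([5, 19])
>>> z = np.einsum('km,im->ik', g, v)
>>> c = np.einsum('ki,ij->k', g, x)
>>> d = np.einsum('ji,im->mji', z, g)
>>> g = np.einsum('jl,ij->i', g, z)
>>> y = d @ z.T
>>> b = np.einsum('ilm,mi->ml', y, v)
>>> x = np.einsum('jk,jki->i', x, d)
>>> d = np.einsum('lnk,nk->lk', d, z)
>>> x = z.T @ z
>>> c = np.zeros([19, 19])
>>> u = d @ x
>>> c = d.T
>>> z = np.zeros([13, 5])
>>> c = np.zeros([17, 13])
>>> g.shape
(19,)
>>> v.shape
(19, 5)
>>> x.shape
(13, 13)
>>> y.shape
(5, 19, 19)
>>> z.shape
(13, 5)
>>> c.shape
(17, 13)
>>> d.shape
(5, 13)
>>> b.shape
(19, 19)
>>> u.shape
(5, 13)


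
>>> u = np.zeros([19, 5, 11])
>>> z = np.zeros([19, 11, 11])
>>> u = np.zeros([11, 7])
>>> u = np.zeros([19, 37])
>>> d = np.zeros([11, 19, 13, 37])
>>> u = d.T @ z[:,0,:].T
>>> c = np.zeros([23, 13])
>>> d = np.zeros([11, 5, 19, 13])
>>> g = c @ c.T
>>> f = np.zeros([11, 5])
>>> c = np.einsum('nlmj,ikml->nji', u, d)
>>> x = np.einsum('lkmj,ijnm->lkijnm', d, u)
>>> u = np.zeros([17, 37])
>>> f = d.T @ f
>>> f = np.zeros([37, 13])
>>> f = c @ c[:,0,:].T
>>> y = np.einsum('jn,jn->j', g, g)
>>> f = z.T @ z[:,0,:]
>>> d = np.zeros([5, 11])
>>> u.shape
(17, 37)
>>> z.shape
(19, 11, 11)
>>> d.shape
(5, 11)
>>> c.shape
(37, 19, 11)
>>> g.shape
(23, 23)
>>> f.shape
(11, 11, 11)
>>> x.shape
(11, 5, 37, 13, 19, 19)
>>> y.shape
(23,)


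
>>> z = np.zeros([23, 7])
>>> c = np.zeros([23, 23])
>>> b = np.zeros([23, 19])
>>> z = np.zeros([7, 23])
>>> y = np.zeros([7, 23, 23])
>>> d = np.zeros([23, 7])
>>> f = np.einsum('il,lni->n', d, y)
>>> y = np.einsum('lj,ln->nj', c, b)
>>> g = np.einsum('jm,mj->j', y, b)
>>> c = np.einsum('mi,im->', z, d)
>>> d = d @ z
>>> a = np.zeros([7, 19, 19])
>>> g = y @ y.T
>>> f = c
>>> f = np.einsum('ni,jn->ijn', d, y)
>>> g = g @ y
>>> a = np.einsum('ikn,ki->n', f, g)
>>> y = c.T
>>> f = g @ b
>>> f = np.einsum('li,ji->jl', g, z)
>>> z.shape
(7, 23)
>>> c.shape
()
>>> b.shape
(23, 19)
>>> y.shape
()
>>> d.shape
(23, 23)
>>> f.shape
(7, 19)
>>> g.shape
(19, 23)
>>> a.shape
(23,)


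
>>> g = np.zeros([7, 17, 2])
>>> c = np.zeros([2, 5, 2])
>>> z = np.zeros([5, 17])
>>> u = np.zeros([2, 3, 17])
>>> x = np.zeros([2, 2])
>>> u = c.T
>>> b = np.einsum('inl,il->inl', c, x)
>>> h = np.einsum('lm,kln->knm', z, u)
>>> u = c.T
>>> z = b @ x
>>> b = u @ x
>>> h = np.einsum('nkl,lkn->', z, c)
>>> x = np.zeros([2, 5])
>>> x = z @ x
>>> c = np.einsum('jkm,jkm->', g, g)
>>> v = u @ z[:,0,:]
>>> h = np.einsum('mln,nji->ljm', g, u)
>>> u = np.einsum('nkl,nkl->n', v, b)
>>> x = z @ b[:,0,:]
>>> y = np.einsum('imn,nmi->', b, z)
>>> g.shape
(7, 17, 2)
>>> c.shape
()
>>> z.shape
(2, 5, 2)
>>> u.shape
(2,)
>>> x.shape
(2, 5, 2)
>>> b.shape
(2, 5, 2)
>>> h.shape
(17, 5, 7)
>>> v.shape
(2, 5, 2)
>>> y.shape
()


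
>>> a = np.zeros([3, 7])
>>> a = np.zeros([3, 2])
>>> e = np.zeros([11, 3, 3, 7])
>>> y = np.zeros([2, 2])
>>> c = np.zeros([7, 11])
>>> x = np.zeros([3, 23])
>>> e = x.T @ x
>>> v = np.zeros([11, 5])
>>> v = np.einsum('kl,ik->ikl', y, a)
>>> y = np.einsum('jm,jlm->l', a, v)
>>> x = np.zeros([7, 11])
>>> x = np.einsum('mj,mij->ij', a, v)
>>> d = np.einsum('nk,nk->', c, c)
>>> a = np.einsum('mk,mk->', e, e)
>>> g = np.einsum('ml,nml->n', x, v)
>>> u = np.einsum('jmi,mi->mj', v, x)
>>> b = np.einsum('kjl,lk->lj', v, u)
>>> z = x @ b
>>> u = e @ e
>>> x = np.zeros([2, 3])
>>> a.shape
()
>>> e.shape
(23, 23)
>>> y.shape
(2,)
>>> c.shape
(7, 11)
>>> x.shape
(2, 3)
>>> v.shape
(3, 2, 2)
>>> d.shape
()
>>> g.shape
(3,)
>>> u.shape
(23, 23)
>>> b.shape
(2, 2)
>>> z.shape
(2, 2)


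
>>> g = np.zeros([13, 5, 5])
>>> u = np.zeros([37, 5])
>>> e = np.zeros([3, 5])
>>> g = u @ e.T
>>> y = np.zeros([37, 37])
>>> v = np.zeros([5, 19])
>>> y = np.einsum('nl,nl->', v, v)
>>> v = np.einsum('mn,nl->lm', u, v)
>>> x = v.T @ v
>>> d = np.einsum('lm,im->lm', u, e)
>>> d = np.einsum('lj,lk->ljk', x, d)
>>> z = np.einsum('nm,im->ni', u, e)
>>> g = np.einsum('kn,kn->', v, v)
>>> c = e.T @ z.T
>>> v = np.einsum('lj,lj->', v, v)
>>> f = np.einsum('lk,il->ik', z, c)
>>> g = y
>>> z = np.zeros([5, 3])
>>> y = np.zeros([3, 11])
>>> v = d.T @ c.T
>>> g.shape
()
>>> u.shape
(37, 5)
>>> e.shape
(3, 5)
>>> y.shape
(3, 11)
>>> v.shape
(5, 37, 5)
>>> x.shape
(37, 37)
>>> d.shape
(37, 37, 5)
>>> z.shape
(5, 3)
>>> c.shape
(5, 37)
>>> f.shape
(5, 3)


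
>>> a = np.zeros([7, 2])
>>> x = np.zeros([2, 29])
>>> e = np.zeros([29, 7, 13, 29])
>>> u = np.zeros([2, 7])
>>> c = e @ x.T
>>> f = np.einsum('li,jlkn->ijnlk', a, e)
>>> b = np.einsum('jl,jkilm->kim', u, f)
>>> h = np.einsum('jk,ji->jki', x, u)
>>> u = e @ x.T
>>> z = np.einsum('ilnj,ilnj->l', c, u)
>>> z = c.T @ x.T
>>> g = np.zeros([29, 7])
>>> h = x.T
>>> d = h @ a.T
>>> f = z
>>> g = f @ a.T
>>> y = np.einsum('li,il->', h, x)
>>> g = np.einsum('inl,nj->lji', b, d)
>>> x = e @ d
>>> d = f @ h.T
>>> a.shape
(7, 2)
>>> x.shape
(29, 7, 13, 7)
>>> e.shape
(29, 7, 13, 29)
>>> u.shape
(29, 7, 13, 2)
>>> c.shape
(29, 7, 13, 2)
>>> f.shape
(2, 13, 7, 2)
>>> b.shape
(29, 29, 13)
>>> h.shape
(29, 2)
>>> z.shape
(2, 13, 7, 2)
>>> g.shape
(13, 7, 29)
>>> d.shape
(2, 13, 7, 29)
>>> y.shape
()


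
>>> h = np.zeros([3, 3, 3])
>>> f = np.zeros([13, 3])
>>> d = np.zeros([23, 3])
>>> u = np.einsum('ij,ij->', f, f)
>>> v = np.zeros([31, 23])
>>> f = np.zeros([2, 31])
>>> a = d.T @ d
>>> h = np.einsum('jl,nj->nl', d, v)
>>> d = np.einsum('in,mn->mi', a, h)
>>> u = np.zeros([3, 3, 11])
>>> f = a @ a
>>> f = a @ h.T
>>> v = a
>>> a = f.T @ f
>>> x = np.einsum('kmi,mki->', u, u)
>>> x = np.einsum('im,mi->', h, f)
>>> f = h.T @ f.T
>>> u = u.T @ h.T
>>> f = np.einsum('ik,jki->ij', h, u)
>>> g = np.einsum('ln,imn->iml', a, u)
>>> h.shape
(31, 3)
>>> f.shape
(31, 11)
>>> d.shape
(31, 3)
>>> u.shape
(11, 3, 31)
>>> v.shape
(3, 3)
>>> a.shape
(31, 31)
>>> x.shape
()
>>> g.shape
(11, 3, 31)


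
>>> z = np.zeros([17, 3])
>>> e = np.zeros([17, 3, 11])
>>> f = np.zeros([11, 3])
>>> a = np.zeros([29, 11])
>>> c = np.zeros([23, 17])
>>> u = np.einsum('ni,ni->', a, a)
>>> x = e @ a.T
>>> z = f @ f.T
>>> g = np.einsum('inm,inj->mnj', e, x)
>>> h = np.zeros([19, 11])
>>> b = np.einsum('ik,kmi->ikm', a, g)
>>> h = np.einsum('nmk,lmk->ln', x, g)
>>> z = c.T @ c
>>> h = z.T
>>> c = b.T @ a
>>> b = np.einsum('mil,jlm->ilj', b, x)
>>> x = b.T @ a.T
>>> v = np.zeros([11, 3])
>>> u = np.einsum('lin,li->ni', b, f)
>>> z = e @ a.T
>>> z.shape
(17, 3, 29)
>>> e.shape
(17, 3, 11)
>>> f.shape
(11, 3)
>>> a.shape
(29, 11)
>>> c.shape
(3, 11, 11)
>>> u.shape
(17, 3)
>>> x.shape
(17, 3, 29)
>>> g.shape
(11, 3, 29)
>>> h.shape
(17, 17)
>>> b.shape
(11, 3, 17)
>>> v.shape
(11, 3)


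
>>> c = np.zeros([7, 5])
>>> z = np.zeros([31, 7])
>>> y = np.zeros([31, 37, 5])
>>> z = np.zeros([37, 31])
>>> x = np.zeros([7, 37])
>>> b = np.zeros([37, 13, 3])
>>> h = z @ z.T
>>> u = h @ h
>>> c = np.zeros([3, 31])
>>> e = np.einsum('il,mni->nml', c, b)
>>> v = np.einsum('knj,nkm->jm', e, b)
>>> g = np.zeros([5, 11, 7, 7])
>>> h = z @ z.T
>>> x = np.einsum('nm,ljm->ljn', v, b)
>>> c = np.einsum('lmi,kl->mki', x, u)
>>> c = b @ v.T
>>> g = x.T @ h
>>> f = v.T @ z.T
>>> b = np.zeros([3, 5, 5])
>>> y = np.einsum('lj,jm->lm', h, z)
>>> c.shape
(37, 13, 31)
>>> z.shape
(37, 31)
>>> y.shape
(37, 31)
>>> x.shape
(37, 13, 31)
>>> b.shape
(3, 5, 5)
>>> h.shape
(37, 37)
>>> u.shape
(37, 37)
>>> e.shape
(13, 37, 31)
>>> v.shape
(31, 3)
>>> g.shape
(31, 13, 37)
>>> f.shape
(3, 37)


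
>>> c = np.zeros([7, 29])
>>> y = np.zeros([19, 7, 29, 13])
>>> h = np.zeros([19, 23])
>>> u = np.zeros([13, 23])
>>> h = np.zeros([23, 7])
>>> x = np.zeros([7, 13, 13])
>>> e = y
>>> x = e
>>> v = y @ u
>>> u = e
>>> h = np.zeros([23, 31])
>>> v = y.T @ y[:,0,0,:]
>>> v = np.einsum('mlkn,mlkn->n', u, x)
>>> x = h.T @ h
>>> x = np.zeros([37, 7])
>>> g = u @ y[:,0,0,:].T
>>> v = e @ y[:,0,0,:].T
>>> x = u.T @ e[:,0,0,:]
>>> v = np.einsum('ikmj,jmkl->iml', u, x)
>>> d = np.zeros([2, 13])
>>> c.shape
(7, 29)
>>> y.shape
(19, 7, 29, 13)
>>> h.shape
(23, 31)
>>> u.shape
(19, 7, 29, 13)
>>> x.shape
(13, 29, 7, 13)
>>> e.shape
(19, 7, 29, 13)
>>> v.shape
(19, 29, 13)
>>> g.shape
(19, 7, 29, 19)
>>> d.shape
(2, 13)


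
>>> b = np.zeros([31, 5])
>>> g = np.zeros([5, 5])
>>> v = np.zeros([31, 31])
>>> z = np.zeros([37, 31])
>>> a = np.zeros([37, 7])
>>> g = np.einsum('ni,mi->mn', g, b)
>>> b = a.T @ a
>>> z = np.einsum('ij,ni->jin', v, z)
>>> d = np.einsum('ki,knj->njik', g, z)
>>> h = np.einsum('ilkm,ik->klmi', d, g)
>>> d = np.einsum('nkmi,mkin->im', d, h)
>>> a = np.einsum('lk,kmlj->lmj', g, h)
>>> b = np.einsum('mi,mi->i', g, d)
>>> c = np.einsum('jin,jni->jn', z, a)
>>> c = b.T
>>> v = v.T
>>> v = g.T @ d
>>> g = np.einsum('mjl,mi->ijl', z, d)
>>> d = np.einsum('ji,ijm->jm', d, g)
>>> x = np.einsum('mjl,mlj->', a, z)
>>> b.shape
(5,)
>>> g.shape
(5, 31, 37)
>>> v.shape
(5, 5)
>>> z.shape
(31, 31, 37)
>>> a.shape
(31, 37, 31)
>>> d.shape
(31, 37)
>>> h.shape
(5, 37, 31, 31)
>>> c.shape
(5,)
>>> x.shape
()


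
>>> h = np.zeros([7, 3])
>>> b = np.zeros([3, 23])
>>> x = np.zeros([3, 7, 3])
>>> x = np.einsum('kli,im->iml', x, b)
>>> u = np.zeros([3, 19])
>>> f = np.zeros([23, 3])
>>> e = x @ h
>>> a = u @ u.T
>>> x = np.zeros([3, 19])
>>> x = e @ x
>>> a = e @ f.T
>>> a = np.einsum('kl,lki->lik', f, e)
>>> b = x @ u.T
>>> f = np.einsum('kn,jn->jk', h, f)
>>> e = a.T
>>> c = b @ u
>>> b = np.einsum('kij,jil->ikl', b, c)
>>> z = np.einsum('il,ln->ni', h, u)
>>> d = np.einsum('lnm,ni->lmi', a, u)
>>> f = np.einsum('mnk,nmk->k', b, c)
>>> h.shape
(7, 3)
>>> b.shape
(23, 3, 19)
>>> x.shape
(3, 23, 19)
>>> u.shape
(3, 19)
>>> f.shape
(19,)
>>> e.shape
(23, 3, 3)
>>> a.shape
(3, 3, 23)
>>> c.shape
(3, 23, 19)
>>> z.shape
(19, 7)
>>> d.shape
(3, 23, 19)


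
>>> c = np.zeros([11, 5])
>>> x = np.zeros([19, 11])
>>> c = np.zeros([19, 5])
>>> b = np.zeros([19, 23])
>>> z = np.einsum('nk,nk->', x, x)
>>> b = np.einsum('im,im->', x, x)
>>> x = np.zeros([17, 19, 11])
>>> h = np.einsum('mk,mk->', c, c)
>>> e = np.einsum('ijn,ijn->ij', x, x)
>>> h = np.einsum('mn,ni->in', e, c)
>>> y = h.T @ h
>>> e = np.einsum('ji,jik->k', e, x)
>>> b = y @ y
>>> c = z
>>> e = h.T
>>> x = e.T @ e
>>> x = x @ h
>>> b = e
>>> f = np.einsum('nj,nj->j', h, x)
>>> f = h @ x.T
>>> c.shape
()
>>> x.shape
(5, 19)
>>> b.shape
(19, 5)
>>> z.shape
()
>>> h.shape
(5, 19)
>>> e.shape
(19, 5)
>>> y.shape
(19, 19)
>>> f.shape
(5, 5)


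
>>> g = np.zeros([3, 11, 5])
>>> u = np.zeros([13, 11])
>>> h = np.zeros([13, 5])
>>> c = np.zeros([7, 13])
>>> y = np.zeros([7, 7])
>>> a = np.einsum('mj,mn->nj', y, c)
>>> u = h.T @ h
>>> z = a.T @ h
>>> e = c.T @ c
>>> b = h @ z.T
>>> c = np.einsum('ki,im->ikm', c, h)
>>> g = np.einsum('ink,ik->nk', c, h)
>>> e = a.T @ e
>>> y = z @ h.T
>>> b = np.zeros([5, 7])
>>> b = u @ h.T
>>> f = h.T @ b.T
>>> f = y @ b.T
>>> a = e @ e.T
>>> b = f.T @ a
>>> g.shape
(7, 5)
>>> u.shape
(5, 5)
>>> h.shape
(13, 5)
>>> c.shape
(13, 7, 5)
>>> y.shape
(7, 13)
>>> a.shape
(7, 7)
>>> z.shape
(7, 5)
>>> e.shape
(7, 13)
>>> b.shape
(5, 7)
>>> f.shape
(7, 5)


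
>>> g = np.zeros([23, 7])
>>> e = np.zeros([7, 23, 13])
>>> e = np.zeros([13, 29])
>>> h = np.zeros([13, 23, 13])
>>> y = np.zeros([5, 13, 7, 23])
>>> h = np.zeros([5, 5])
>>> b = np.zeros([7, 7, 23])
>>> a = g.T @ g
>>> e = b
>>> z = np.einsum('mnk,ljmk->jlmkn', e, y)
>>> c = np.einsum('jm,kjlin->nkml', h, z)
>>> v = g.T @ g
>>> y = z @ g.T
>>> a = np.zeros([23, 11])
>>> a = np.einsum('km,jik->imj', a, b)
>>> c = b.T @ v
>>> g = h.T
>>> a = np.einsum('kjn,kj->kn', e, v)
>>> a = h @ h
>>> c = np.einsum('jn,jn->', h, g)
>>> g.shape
(5, 5)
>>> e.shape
(7, 7, 23)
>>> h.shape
(5, 5)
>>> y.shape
(13, 5, 7, 23, 23)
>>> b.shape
(7, 7, 23)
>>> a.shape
(5, 5)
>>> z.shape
(13, 5, 7, 23, 7)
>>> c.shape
()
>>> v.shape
(7, 7)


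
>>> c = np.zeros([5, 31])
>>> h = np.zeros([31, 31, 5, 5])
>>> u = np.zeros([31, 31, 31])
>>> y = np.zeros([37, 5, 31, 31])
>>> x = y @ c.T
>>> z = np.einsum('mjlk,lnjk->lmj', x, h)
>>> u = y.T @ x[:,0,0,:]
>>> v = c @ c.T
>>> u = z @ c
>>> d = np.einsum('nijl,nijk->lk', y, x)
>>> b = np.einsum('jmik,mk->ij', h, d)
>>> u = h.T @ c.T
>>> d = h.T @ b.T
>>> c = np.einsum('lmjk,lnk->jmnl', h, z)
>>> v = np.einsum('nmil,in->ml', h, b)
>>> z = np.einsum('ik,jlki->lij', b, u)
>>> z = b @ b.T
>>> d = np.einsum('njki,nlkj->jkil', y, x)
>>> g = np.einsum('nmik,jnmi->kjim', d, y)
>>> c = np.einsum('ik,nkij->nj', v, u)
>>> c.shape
(5, 5)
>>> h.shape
(31, 31, 5, 5)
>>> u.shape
(5, 5, 31, 5)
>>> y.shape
(37, 5, 31, 31)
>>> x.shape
(37, 5, 31, 5)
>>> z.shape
(5, 5)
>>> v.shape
(31, 5)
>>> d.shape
(5, 31, 31, 5)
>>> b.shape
(5, 31)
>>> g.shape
(5, 37, 31, 31)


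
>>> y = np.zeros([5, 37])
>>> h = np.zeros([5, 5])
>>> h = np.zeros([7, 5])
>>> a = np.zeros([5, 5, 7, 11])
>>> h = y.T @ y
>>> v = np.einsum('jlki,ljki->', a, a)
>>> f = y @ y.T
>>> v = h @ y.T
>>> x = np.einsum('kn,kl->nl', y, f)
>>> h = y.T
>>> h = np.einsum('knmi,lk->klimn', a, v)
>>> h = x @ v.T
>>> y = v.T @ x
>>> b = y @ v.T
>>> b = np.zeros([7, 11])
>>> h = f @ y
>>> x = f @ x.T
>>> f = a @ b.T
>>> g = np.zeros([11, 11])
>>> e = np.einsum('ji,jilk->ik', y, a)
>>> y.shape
(5, 5)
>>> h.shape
(5, 5)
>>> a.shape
(5, 5, 7, 11)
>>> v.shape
(37, 5)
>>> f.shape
(5, 5, 7, 7)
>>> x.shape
(5, 37)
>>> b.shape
(7, 11)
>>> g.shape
(11, 11)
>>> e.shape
(5, 11)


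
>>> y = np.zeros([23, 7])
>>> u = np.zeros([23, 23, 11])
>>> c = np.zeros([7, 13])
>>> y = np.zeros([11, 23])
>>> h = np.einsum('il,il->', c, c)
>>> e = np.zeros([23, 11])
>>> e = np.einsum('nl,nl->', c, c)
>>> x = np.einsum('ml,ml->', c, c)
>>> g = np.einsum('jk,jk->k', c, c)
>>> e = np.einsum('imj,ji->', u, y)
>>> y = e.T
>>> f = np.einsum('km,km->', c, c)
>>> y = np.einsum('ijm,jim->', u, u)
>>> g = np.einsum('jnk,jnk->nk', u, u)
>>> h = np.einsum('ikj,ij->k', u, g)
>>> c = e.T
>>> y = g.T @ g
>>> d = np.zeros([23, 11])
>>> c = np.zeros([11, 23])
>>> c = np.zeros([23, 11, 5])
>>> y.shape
(11, 11)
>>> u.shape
(23, 23, 11)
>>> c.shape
(23, 11, 5)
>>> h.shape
(23,)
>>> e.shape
()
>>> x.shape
()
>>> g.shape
(23, 11)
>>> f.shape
()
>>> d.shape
(23, 11)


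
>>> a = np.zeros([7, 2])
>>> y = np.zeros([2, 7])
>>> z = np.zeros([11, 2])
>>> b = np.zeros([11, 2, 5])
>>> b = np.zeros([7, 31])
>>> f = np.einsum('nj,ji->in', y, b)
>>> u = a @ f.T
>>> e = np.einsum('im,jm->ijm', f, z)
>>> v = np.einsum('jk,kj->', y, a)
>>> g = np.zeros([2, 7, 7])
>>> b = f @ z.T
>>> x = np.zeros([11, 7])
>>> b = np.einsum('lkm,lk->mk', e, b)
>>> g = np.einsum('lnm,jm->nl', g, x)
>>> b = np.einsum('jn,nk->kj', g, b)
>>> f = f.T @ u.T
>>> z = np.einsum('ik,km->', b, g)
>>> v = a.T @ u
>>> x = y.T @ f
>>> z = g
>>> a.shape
(7, 2)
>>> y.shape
(2, 7)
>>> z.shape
(7, 2)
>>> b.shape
(11, 7)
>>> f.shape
(2, 7)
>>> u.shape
(7, 31)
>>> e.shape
(31, 11, 2)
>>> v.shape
(2, 31)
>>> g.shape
(7, 2)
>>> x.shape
(7, 7)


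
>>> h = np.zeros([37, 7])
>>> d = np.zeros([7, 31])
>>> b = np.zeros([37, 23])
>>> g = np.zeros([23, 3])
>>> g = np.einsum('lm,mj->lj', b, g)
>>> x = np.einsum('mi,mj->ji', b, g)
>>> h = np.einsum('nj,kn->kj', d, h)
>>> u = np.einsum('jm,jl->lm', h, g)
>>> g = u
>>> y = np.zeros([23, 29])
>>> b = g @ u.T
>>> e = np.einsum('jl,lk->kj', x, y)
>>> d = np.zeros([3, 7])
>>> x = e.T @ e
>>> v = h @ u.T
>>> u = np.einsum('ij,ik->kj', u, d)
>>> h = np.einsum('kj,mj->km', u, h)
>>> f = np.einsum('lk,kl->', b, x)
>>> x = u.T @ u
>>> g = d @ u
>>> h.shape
(7, 37)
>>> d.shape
(3, 7)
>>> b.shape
(3, 3)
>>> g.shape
(3, 31)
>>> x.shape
(31, 31)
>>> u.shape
(7, 31)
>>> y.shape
(23, 29)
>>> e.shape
(29, 3)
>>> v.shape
(37, 3)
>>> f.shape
()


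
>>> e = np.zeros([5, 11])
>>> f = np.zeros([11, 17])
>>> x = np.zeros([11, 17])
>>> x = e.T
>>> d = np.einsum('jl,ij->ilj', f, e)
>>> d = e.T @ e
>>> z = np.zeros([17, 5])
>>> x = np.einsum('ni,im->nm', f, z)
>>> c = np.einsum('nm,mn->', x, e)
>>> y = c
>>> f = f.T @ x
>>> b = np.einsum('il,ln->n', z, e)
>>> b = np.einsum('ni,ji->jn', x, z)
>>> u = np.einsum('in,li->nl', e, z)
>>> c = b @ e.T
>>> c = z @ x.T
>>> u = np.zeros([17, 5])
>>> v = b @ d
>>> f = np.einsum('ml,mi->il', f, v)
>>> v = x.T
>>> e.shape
(5, 11)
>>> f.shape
(11, 5)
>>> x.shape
(11, 5)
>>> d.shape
(11, 11)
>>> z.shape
(17, 5)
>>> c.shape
(17, 11)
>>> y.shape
()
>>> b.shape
(17, 11)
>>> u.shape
(17, 5)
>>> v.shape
(5, 11)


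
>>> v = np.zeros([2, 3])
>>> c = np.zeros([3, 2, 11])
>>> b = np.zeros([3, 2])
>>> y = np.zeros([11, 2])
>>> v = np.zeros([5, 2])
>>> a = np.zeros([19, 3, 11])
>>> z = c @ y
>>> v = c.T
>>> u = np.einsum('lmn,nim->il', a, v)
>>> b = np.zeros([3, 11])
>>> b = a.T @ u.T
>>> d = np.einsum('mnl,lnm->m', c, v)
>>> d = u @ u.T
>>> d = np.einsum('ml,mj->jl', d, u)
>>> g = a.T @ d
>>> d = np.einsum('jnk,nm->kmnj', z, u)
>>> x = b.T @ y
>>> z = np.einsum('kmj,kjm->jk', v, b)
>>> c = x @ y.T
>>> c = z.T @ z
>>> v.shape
(11, 2, 3)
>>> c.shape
(11, 11)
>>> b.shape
(11, 3, 2)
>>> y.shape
(11, 2)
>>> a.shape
(19, 3, 11)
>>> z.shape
(3, 11)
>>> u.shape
(2, 19)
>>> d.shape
(2, 19, 2, 3)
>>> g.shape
(11, 3, 2)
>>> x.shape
(2, 3, 2)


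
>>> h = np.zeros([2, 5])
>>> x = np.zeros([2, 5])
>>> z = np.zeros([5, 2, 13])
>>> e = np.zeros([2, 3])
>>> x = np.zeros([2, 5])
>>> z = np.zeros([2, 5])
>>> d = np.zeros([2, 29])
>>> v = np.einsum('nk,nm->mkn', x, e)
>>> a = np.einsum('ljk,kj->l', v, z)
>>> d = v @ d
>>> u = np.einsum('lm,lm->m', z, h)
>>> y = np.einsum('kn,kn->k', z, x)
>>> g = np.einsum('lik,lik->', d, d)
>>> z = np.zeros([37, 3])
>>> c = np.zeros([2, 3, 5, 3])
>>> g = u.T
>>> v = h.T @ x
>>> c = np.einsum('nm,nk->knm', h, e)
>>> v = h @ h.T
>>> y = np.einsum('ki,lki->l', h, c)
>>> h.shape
(2, 5)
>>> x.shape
(2, 5)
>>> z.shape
(37, 3)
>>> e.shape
(2, 3)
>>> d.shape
(3, 5, 29)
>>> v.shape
(2, 2)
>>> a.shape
(3,)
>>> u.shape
(5,)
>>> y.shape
(3,)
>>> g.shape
(5,)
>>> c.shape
(3, 2, 5)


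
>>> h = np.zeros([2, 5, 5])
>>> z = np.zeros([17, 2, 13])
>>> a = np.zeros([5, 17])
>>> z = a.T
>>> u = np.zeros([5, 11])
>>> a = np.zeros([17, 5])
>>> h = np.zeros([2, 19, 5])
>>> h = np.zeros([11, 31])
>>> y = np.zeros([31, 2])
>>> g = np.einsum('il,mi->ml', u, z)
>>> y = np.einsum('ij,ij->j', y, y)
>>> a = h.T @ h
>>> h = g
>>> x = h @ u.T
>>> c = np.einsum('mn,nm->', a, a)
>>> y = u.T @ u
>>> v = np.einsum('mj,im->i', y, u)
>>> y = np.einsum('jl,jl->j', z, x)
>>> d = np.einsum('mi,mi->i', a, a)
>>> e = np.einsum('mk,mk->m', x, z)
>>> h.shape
(17, 11)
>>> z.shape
(17, 5)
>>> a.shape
(31, 31)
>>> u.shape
(5, 11)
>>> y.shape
(17,)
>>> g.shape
(17, 11)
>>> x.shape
(17, 5)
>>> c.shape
()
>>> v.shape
(5,)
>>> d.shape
(31,)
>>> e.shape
(17,)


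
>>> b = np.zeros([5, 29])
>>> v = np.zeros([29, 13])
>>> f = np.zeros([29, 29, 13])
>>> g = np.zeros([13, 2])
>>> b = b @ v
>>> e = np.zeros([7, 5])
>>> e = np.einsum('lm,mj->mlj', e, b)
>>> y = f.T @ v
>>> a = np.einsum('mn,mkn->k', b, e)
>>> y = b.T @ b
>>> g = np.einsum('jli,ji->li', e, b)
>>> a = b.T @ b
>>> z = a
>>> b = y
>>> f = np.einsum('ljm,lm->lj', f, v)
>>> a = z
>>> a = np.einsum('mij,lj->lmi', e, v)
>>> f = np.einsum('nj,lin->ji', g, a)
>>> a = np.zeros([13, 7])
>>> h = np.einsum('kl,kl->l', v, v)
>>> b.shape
(13, 13)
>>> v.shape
(29, 13)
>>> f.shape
(13, 5)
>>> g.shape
(7, 13)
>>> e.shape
(5, 7, 13)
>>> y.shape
(13, 13)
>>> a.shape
(13, 7)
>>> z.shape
(13, 13)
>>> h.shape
(13,)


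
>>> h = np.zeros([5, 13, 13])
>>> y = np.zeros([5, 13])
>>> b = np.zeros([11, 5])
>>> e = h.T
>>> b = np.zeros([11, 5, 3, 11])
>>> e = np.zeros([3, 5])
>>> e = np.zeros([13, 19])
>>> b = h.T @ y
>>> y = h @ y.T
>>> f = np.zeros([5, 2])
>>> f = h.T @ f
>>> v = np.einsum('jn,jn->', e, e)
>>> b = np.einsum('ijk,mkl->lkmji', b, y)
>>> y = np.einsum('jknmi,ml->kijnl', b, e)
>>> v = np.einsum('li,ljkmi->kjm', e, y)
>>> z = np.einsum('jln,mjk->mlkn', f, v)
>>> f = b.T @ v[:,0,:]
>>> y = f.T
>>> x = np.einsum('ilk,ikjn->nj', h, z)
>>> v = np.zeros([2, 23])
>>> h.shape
(5, 13, 13)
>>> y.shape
(5, 13, 5, 13, 13)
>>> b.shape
(5, 13, 5, 13, 13)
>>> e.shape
(13, 19)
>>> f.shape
(13, 13, 5, 13, 5)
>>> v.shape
(2, 23)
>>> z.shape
(5, 13, 5, 2)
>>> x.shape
(2, 5)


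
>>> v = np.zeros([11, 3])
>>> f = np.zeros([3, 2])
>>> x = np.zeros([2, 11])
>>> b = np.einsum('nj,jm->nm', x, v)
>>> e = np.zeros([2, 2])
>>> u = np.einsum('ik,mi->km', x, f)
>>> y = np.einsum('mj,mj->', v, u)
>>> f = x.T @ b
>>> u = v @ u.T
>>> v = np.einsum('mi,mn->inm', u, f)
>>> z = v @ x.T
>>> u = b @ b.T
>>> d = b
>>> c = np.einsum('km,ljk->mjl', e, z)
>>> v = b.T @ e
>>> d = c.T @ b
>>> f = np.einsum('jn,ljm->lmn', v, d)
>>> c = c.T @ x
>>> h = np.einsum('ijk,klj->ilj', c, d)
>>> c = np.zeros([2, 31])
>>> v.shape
(3, 2)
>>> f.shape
(11, 3, 2)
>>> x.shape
(2, 11)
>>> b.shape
(2, 3)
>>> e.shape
(2, 2)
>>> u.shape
(2, 2)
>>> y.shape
()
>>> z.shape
(11, 3, 2)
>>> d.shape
(11, 3, 3)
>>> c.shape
(2, 31)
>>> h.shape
(11, 3, 3)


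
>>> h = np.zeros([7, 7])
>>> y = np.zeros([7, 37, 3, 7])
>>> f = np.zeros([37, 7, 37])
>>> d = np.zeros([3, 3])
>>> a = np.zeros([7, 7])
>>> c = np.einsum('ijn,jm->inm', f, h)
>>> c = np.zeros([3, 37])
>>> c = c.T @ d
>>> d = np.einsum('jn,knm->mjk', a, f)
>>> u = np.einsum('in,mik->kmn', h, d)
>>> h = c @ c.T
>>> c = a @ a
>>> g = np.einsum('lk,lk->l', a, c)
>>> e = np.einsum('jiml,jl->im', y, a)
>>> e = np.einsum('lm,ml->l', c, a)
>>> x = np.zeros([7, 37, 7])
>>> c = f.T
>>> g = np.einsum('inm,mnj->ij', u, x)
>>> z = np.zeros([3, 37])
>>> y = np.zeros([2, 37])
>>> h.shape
(37, 37)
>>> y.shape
(2, 37)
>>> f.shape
(37, 7, 37)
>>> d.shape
(37, 7, 37)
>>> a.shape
(7, 7)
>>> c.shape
(37, 7, 37)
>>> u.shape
(37, 37, 7)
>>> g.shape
(37, 7)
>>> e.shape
(7,)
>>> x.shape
(7, 37, 7)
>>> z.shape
(3, 37)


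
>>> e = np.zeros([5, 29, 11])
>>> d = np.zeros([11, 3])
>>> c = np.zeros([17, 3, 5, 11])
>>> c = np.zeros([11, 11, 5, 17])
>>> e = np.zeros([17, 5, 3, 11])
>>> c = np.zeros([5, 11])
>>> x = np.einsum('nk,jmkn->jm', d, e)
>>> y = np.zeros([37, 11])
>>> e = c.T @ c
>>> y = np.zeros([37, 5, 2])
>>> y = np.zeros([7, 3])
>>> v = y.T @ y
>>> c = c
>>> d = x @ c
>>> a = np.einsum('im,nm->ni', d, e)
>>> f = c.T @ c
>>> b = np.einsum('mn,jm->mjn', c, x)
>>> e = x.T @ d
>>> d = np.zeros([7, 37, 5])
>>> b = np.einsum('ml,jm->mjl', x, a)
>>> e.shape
(5, 11)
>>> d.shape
(7, 37, 5)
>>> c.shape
(5, 11)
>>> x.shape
(17, 5)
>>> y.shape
(7, 3)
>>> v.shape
(3, 3)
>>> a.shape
(11, 17)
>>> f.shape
(11, 11)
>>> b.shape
(17, 11, 5)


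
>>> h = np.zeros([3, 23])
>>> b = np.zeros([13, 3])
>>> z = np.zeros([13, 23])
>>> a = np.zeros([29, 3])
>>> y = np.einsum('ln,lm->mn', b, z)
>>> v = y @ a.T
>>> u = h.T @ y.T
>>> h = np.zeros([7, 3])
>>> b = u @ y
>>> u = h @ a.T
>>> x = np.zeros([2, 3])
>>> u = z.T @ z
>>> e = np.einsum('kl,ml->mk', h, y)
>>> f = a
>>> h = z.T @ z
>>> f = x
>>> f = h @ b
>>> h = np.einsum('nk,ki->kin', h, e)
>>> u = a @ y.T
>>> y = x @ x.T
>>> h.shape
(23, 7, 23)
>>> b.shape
(23, 3)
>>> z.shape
(13, 23)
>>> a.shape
(29, 3)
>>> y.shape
(2, 2)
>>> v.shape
(23, 29)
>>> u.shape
(29, 23)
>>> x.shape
(2, 3)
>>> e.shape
(23, 7)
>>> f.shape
(23, 3)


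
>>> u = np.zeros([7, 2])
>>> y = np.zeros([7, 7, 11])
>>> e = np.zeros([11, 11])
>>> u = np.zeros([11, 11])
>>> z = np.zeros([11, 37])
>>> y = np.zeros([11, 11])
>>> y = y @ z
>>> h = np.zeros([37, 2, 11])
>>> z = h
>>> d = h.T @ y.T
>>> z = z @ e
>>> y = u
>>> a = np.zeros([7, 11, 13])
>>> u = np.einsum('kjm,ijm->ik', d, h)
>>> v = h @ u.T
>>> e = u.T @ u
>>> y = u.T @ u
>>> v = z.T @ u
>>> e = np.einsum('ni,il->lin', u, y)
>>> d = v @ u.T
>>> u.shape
(37, 11)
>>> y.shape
(11, 11)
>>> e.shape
(11, 11, 37)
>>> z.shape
(37, 2, 11)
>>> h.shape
(37, 2, 11)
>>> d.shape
(11, 2, 37)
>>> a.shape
(7, 11, 13)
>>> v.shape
(11, 2, 11)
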